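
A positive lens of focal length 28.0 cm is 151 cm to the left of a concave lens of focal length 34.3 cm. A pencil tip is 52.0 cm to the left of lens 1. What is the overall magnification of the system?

Lens 1: 1/d_i1 = 1/(28.0) − 1/(52.0) = 0.01648, so d_i1 = 60.67 cm; m₁ = −d_i1/d_o1 = -1.167.
d_o2 = 151 − (60.67) = 90.33 cm.
f₂ = −34.3 cm (diverging).
Lens 2: 1/d_i2 = 1/(-34.3) − 1/(90.33) = -0.04023, so d_i2 = -24.86 cm; m₂ = −d_i2/d_o2 = +0.2752.
m = m₁·m₂ = (-1.167)(+0.2752) = -0.321.

m = -0.321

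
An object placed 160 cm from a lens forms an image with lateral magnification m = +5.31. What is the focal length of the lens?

f = 197 cm (converging)

m = −d_i/d_o ⇒ d_i = −m·d_o = −(+5.31)·(160) = -849.6 cm.
1/f = 1/d_o + 1/d_i = 1/(160) + 1/(-849.6) = 0.005073, so f = 197 cm.
Since f is positive, the lens is converging.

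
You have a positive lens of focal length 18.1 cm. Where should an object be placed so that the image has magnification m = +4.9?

14.4 cm

m = −d_i/d_o ⇒ d_i = −m·d_o.
1/f = 1/d_o + 1/d_i = 1/d_o − 1/(m·d_o) = (1 − 1/m)/d_o, so d_o = f(1 − 1/m) = (18.10)(1 − 1/(+4.9)) = 14.4 cm.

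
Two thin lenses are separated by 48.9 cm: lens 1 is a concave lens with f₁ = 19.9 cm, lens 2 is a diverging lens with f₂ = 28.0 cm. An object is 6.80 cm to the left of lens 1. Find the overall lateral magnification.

f₁ = −19.9 cm (diverging).
Lens 1: 1/d_i1 = 1/(-19.9) − 1/(6.80) = -0.1973, so d_i1 = -5.068 cm; m₁ = −d_i1/d_o1 = +0.7453.
d_o2 = 48.9 − (-5.068) = 53.97 cm.
f₂ = −28.0 cm (diverging).
Lens 2: 1/d_i2 = 1/(-28.0) − 1/(53.97) = -0.05424, so d_i2 = -18.44 cm; m₂ = −d_i2/d_o2 = +0.3416.
m = m₁·m₂ = (+0.7453)(+0.3416) = +0.255.

m = +0.255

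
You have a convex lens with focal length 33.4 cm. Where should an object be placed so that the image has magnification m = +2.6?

20.6 cm

m = −d_i/d_o ⇒ d_i = −m·d_o.
1/f = 1/d_o + 1/d_i = 1/d_o − 1/(m·d_o) = (1 − 1/m)/d_o, so d_o = f(1 − 1/m) = (33.40)(1 − 1/(+2.6)) = 20.6 cm.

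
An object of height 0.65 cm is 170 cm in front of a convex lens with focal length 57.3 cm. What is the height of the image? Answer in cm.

1/d_i = 1/f − 1/d_o = 1/(57.30) − 1/(170) = 0.01157, so d_i = 86.43 cm.
m = −d_i/d_o = -0.5084.
|h_i| = |m|·h_o = 0.5084 × 0.65 = 0.330 cm. The image is real, inverted and reduced, on the far side of the lens.

0.330 cm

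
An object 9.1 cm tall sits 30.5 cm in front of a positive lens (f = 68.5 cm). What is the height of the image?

16.4 cm

1/d_i = 1/f − 1/d_o = 1/(68.50) − 1/(30.5) = -0.01819, so d_i = -54.98 cm.
m = −d_i/d_o = +1.803.
|h_i| = |m|·h_o = 1.803 × 9.1 = 16.4 cm. The image is virtual, upright and enlarged, on the same side as the object.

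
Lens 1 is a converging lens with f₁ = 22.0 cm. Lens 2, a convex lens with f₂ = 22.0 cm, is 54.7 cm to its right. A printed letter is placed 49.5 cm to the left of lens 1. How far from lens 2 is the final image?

48.1 cm

Lens 1: 1/d_i1 = 1/f₁ − 1/d_o1 = 1/(22.0) − 1/(49.5) = 0.02525, so d_i1 = 39.60 cm.
The intermediate image is 39.60 cm to the right of lens 1, which is 54.7 − (39.60) = 15.10 cm to the left of lens 2, so d_o2 = +15.10 cm.
Lens 2: 1/d_i2 = 1/f₂ − 1/d_o2 = 1/(22.0) − 1/(15.10) = -0.02077, so d_i2 = -48.1 cm.
The final image is virtual, 48.1 cm to the left of lens 2 (overall magnification ≈ -2.6).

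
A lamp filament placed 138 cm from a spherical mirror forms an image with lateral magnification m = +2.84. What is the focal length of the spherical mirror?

f = 213 cm (concave)

m = −d_i/d_o ⇒ d_i = −m·d_o = −(+2.84)·(138) = -391.9 cm.
1/f = 1/d_o + 1/d_i = 1/(138) + 1/(-391.9) = 0.004695, so f = 213 cm.
Since f is positive, the spherical mirror is concave.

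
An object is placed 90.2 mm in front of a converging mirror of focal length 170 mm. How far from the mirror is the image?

192 mm

Mirror equation: 1/q = 1/f − 1/p = 1/(170.0) − 1/(90.2) = 0.005882 − 0.01109 = -0.005204, so q = -192 mm.
The image is virtual, upright and enlarged, behind the mirror.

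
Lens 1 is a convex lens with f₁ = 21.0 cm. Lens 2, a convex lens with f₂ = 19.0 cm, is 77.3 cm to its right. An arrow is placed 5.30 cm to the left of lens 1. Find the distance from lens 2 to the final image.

24.5 cm

Lens 1: 1/d_i1 = 1/f₁ − 1/d_o1 = 1/(21.0) − 1/(5.30) = -0.1411, so d_i1 = -7.089 cm.
The intermediate image is 7.089 cm to the left of lens 1 (virtual), which is 77.3 − (-7.089) = 84.39 cm to the left of lens 2, so d_o2 = +84.39 cm.
Lens 2: 1/d_i2 = 1/f₂ − 1/d_o2 = 1/(19.0) − 1/(84.39) = 0.04078, so d_i2 = 24.5 cm.
The final image is real, 24.5 cm to the right of lens 2 (overall magnification ≈ -0.39).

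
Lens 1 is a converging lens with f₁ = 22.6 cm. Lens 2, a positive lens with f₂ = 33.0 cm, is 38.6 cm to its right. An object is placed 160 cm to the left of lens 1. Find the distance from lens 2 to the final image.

19.6 cm

Lens 1: 1/d_i1 = 1/f₁ − 1/d_o1 = 1/(22.6) − 1/(160) = 0.03800, so d_i1 = 26.32 cm.
The intermediate image is 26.32 cm to the right of lens 1, which is 38.6 − (26.32) = 12.28 cm to the left of lens 2, so d_o2 = +12.28 cm.
Lens 2: 1/d_i2 = 1/f₂ − 1/d_o2 = 1/(33.0) − 1/(12.28) = -0.05113, so d_i2 = -19.6 cm.
The final image is virtual, 19.6 cm to the left of lens 2 (overall magnification ≈ -0.26).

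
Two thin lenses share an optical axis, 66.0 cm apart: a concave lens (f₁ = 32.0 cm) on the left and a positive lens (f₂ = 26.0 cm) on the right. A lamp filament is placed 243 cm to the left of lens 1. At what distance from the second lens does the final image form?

35.9 cm

Lens 1 is diverging, so f₁ = −32.0 cm.
Lens 1: 1/d_i1 = 1/f₁ − 1/d_o1 = 1/(-32.0) − 1/(243) = -0.03537, so d_i1 = -28.28 cm.
The intermediate image is 28.28 cm to the left of lens 1 (virtual), which is 66.0 − (-28.28) = 94.28 cm to the left of lens 2, so d_o2 = +94.28 cm.
Lens 2: 1/d_i2 = 1/f₂ − 1/d_o2 = 1/(26.0) − 1/(94.28) = 0.02785, so d_i2 = 35.9 cm.
The final image is real, 35.9 cm to the right of lens 2 (overall magnification ≈ -0.044).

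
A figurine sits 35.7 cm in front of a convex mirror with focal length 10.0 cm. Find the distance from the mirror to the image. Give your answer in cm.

For a convex mirror, f = -10.0 cm.
Mirror equation: 1/q = 1/f − 1/p = 1/(-10.00) − 1/(35.7) = -0.1000 − 0.02801 = -0.1280, so q = -7.81 cm.
The image is virtual, upright and reduced, behind the mirror.

7.81 cm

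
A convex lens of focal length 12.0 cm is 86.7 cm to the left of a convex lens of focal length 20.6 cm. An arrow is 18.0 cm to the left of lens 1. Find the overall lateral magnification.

m = +1.37

Lens 1: 1/d_i1 = 1/(12.0) − 1/(18.0) = 0.02778, so d_i1 = 36.00 cm; m₁ = −d_i1/d_o1 = -2.000.
d_o2 = 86.7 − (36.00) = 50.70 cm.
Lens 2: 1/d_i2 = 1/(20.6) − 1/(50.70) = 0.02882, so d_i2 = 34.70 cm; m₂ = −d_i2/d_o2 = -0.6844.
m = m₁·m₂ = (-2.000)(-0.6844) = +1.37.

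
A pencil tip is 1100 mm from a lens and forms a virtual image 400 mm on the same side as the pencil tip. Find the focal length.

Virtual image ⇒ d_i = −400 mm.
1/f = 1/d_o + 1/d_i = 1/(1100) + 1/(-400) = -0.001591, so f = -629 mm.
Since f is negative, the lens is diverging.

f = -629 mm (diverging)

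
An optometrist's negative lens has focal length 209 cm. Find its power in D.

For a negative lens, f = −209 cm.
f = -209 cm = -2.09 m.
P = 1/f = 1/(-2.09 m) = -0.478 D.

P = -0.478 D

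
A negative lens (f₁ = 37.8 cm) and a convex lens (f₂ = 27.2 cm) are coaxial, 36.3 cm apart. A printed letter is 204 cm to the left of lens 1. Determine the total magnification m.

f₁ = −37.8 cm (diverging).
Lens 1: 1/d_i1 = 1/(-37.8) − 1/(204) = -0.03136, so d_i1 = -31.89 cm; m₁ = −d_i1/d_o1 = +0.1563.
d_o2 = 36.3 − (-31.89) = 68.19 cm.
Lens 2: 1/d_i2 = 1/(27.2) − 1/(68.19) = 0.02210, so d_i2 = 45.25 cm; m₂ = −d_i2/d_o2 = -0.6636.
m = m₁·m₂ = (+0.1563)(-0.6636) = -0.104.

m = -0.104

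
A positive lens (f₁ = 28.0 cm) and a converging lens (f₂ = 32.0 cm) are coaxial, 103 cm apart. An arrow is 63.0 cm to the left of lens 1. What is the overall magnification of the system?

m = +1.24

Lens 1: 1/d_i1 = 1/(28.0) − 1/(63.0) = 0.01984, so d_i1 = 50.40 cm; m₁ = −d_i1/d_o1 = -0.8000.
d_o2 = 103 − (50.40) = 52.60 cm.
Lens 2: 1/d_i2 = 1/(32.0) − 1/(52.60) = 0.01224, so d_i2 = 81.71 cm; m₂ = −d_i2/d_o2 = -1.553.
m = m₁·m₂ = (-0.8000)(-1.553) = +1.24.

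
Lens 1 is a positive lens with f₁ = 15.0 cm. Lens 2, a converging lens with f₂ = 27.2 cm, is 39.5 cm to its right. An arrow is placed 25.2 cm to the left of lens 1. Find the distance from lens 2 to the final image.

Lens 1: 1/d_i1 = 1/f₁ − 1/d_o1 = 1/(15.0) − 1/(25.2) = 0.02698, so d_i1 = 37.06 cm.
The intermediate image is 37.06 cm to the right of lens 1, which is 39.5 − (37.06) = 2.440 cm to the left of lens 2, so d_o2 = +2.440 cm.
Lens 2: 1/d_i2 = 1/f₂ − 1/d_o2 = 1/(27.2) − 1/(2.440) = -0.3731, so d_i2 = -2.68 cm.
The final image is virtual, 2.68 cm to the left of lens 2 (overall magnification ≈ -1.6).

2.68 cm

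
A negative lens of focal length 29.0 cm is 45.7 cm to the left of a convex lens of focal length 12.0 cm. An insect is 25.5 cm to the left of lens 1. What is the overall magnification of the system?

m = -0.135

f₁ = −29.0 cm (diverging).
Lens 1: 1/d_i1 = 1/(-29.0) − 1/(25.5) = -0.07370, so d_i1 = -13.57 cm; m₁ = −d_i1/d_o1 = +0.5322.
d_o2 = 45.7 − (-13.57) = 59.27 cm.
Lens 2: 1/d_i2 = 1/(12.0) − 1/(59.27) = 0.06646, so d_i2 = 15.05 cm; m₂ = −d_i2/d_o2 = -0.2539.
m = m₁·m₂ = (+0.5322)(-0.2539) = -0.135.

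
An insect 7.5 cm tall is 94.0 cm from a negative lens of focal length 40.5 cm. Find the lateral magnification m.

m = +0.301

For a negative lens, f = -40.5 cm.
1/d_i = 1/f − 1/d_o = 1/(-40.50) − 1/(94.0) = -0.03533, so d_i = -28.30 cm.
m = −d_i/d_o = −(-28.30)/(94.0) = +0.301.
The image is virtual, upright and reduced, on the same side as the object.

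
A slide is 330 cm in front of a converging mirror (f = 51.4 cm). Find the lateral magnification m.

1/d_i = 1/f − 1/d_o = 1/(51.40) − 1/(330) = 0.01642, so d_i = 60.88 cm.
m = −d_i/d_o = −(60.88)/(330) = -0.184.
The image is real, inverted and reduced, in front of the mirror.

m = -0.184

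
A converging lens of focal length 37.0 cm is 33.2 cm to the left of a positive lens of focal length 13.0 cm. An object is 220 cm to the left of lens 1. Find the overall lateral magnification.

m = -0.108

Lens 1: 1/d_i1 = 1/(37.0) − 1/(220) = 0.02248, so d_i1 = 44.48 cm; m₁ = −d_i1/d_o1 = -0.2022.
d_o2 = 33.2 − (44.48) = -11.28 cm (virtual object).
Lens 2: 1/d_i2 = 1/(13.0) − 1/(-11.28) = 0.1656, so d_i2 = 6.040 cm; m₂ = −d_i2/d_o2 = +0.5354.
m = m₁·m₂ = (-0.2022)(+0.5354) = -0.108.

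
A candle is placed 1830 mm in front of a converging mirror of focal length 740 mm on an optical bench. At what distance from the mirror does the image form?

1240 mm

Mirror equation: 1/d_i = 1/f − 1/d_o = 1/(740.0) − 1/(1830) = 0.001351 − 0.0005464 = 0.0008049, so d_i = 1240 mm.
The image is real, inverted and reduced, in front of the mirror.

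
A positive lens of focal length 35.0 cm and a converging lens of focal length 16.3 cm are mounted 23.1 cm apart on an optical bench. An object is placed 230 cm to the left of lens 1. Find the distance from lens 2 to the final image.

8.59 cm

Lens 1: 1/d_i1 = 1/f₁ − 1/d_o1 = 1/(35.0) − 1/(230) = 0.02422, so d_i1 = 41.28 cm.
The intermediate image is 41.28 cm to the right of lens 1, which lies 18.18 cm to the right of lens 2 — a virtual object — so d_o2 = −18.18 cm.
Lens 2: 1/d_i2 = 1/f₂ − 1/d_o2 = 1/(16.3) − 1/(-18.18) = 0.1164, so d_i2 = 8.59 cm.
The final image is real, 8.59 cm to the right of lens 2 (overall magnification ≈ -0.085).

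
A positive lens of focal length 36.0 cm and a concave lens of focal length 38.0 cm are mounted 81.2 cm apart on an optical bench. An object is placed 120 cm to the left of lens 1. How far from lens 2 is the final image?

Lens 1: 1/d_i1 = 1/f₁ − 1/d_o1 = 1/(36.0) − 1/(120) = 0.01944, so d_i1 = 51.43 cm.
The intermediate image is 51.43 cm to the right of lens 1, which is 81.2 − (51.43) = 29.77 cm to the left of lens 2, so d_o2 = +29.77 cm.
Lens 2 is diverging, so f₂ = −38.0 cm.
Lens 2: 1/d_i2 = 1/f₂ − 1/d_o2 = 1/(-38.0) − 1/(29.77) = -0.05991, so d_i2 = -16.7 cm.
The final image is virtual, 16.7 cm to the left of lens 2 (overall magnification ≈ -0.24).

16.7 cm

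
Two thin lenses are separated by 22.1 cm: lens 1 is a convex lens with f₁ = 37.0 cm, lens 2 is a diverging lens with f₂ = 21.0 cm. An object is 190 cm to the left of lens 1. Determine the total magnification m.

m = +1.78

Lens 1: 1/d_i1 = 1/(37.0) − 1/(190) = 0.02176, so d_i1 = 45.95 cm; m₁ = −d_i1/d_o1 = -0.2418.
d_o2 = 22.1 − (45.95) = -23.85 cm (virtual object).
f₂ = −21.0 cm (diverging).
Lens 2: 1/d_i2 = 1/(-21.0) − 1/(-23.85) = -0.005690, so d_i2 = -175.7 cm; m₂ = −d_i2/d_o2 = -7.368.
m = m₁·m₂ = (-0.2418)(-7.368) = +1.78.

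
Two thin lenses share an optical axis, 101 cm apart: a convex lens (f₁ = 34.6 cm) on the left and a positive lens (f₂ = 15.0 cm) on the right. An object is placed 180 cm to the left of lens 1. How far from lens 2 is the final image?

20.2 cm

Lens 1: 1/d_i1 = 1/f₁ − 1/d_o1 = 1/(34.6) − 1/(180) = 0.02335, so d_i1 = 42.83 cm.
The intermediate image is 42.83 cm to the right of lens 1, which is 101 − (42.83) = 58.17 cm to the left of lens 2, so d_o2 = +58.17 cm.
Lens 2: 1/d_i2 = 1/f₂ − 1/d_o2 = 1/(15.0) − 1/(58.17) = 0.04948, so d_i2 = 20.2 cm.
The final image is real, 20.2 cm to the right of lens 2 (overall magnification ≈ 0.083).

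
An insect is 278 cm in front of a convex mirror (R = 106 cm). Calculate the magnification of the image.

f = R/2 = 106/2 = 53.00 cm; for a convex mirror, f = -53.00 cm.
1/d_i = 1/f − 1/d_o = 1/(-53.00) − 1/(278) = -0.02247, so d_i = -44.51 cm.
m = −d_i/d_o = −(-44.51)/(278) = +0.160.
The image is virtual, upright and reduced, behind the mirror.

m = +0.160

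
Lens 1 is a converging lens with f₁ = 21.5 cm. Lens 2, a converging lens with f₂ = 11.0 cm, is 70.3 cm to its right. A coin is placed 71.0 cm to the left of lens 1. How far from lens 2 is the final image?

15.3 cm

Lens 1: 1/d_i1 = 1/f₁ − 1/d_o1 = 1/(21.5) − 1/(71.0) = 0.03243, so d_i1 = 30.84 cm.
The intermediate image is 30.84 cm to the right of lens 1, which is 70.3 − (30.84) = 39.46 cm to the left of lens 2, so d_o2 = +39.46 cm.
Lens 2: 1/d_i2 = 1/f₂ − 1/d_o2 = 1/(11.0) − 1/(39.46) = 0.06557, so d_i2 = 15.3 cm.
The final image is real, 15.3 cm to the right of lens 2 (overall magnification ≈ 0.17).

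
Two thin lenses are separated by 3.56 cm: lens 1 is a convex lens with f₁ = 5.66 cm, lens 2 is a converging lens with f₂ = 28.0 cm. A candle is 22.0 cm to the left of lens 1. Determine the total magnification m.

Lens 1: 1/d_i1 = 1/(5.66) − 1/(22.0) = 0.1312, so d_i1 = 7.621 cm; m₁ = −d_i1/d_o1 = -0.3464.
d_o2 = 3.56 − (7.621) = -4.061 cm (virtual object).
Lens 2: 1/d_i2 = 1/(28.0) − 1/(-4.061) = 0.2820, so d_i2 = 3.547 cm; m₂ = −d_i2/d_o2 = +0.8733.
m = m₁·m₂ = (-0.3464)(+0.8733) = -0.303.

m = -0.303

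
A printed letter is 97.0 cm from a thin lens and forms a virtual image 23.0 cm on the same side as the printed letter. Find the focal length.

f = -30.1 cm (diverging)

Virtual image ⇒ d_i = −23.0 cm.
1/f = 1/d_o + 1/d_i = 1/(97.0) + 1/(-23.0) = -0.03317, so f = -30.1 cm.
Since f is negative, the thin lens is diverging.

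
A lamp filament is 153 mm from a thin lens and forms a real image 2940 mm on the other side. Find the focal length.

f = 145 mm (converging)

Real image ⇒ d_i = +2940 mm.
1/f = 1/d_o + 1/d_i = 1/(153) + 1/(2940) = 0.006876, so f = 145 mm.
Since f is positive, the thin lens is converging.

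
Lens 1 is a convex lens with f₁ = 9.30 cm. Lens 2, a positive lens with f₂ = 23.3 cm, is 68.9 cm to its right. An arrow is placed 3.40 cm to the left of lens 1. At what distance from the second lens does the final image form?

Lens 1: 1/d_i1 = 1/f₁ − 1/d_o1 = 1/(9.30) − 1/(3.40) = -0.1866, so d_i1 = -5.359 cm.
The intermediate image is 5.359 cm to the left of lens 1 (virtual), which is 68.9 − (-5.359) = 74.26 cm to the left of lens 2, so d_o2 = +74.26 cm.
Lens 2: 1/d_i2 = 1/f₂ − 1/d_o2 = 1/(23.3) − 1/(74.26) = 0.02945, so d_i2 = 34.0 cm.
The final image is real, 34.0 cm to the right of lens 2 (overall magnification ≈ -0.72).

34.0 cm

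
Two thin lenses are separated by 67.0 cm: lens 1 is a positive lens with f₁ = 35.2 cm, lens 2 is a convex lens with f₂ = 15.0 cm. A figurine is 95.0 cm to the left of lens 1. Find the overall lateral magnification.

Lens 1: 1/d_i1 = 1/(35.2) − 1/(95.0) = 0.01788, so d_i1 = 55.92 cm; m₁ = −d_i1/d_o1 = -0.5886.
d_o2 = 67.0 − (55.92) = 11.08 cm.
Lens 2: 1/d_i2 = 1/(15.0) − 1/(11.08) = -0.02359, so d_i2 = -42.40 cm; m₂ = −d_i2/d_o2 = +3.827.
m = m₁·m₂ = (-0.5886)(+3.827) = -2.25.

m = -2.25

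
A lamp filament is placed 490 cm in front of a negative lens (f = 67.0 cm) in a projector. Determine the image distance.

58.9 cm

For a negative lens, f = -67.0 cm.
Lens equation: 1/d_i = 1/f − 1/d_o = 1/(-67.00) − 1/(490) = -0.01493 − 0.002041 = -0.01697, so d_i = -58.9 cm.
The image is virtual, upright and reduced, on the same side as the object.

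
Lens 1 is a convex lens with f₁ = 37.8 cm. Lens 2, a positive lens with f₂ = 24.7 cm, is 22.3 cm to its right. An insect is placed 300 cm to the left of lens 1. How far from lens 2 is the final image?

Lens 1: 1/d_i1 = 1/f₁ − 1/d_o1 = 1/(37.8) − 1/(300) = 0.02312, so d_i1 = 43.25 cm.
The intermediate image is 43.25 cm to the right of lens 1, which lies 20.95 cm to the right of lens 2 — a virtual object — so d_o2 = −20.95 cm.
Lens 2: 1/d_i2 = 1/f₂ − 1/d_o2 = 1/(24.7) − 1/(-20.95) = 0.08822, so d_i2 = 11.3 cm.
The final image is real, 11.3 cm to the right of lens 2 (overall magnification ≈ -0.078).

11.3 cm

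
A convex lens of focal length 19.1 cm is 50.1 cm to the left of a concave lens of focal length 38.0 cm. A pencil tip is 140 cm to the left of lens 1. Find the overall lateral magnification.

m = -0.0910

Lens 1: 1/d_i1 = 1/(19.1) − 1/(140) = 0.04521, so d_i1 = 22.12 cm; m₁ = −d_i1/d_o1 = -0.1580.
d_o2 = 50.1 − (22.12) = 27.98 cm.
f₂ = −38.0 cm (diverging).
Lens 2: 1/d_i2 = 1/(-38.0) − 1/(27.98) = -0.06206, so d_i2 = -16.11 cm; m₂ = −d_i2/d_o2 = +0.5759.
m = m₁·m₂ = (-0.1580)(+0.5759) = -0.0910.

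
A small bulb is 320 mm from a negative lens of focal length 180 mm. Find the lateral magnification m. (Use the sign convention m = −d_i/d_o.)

m = +0.360

For a negative lens, f = -180 mm.
1/d_i = 1/f − 1/d_o = 1/(-180.0) − 1/(320) = -0.008681, so d_i = -115.2 mm.
m = −d_i/d_o = −(-115.2)/(320) = +0.360.
The image is virtual, upright and reduced, on the same side as the object.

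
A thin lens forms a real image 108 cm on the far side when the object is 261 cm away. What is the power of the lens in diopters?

d_i = +108 cm.
1/f = 1/d_o + 1/d_i = 1/(261) + 1/(108) = 0.01309 cm⁻¹.
f = 76.39 cm = 0.7639 m, so P = 1/f = +1.31 D.

P = +1.31 D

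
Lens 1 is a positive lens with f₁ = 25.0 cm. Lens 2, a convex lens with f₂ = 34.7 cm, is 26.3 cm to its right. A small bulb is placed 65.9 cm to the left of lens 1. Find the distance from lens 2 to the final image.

9.97 cm

Lens 1: 1/d_i1 = 1/f₁ − 1/d_o1 = 1/(25.0) − 1/(65.9) = 0.02483, so d_i1 = 40.28 cm.
The intermediate image is 40.28 cm to the right of lens 1, which lies 13.98 cm to the right of lens 2 — a virtual object — so d_o2 = −13.98 cm.
Lens 2: 1/d_i2 = 1/f₂ − 1/d_o2 = 1/(34.7) − 1/(-13.98) = 0.1003, so d_i2 = 9.97 cm.
The final image is real, 9.97 cm to the right of lens 2 (overall magnification ≈ -0.44).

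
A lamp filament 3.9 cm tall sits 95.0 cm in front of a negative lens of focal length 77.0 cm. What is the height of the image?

1.75 cm

For a negative lens, f = -77.0 cm.
1/d_i = 1/f − 1/d_o = 1/(-77.00) − 1/(95.0) = -0.02351, so d_i = -42.53 cm.
m = −d_i/d_o = +0.4477.
|h_i| = |m|·h_o = 0.4477 × 3.9 = 1.75 cm. The image is virtual, upright and reduced, on the same side as the object.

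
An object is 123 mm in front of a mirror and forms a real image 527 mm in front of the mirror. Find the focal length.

Real image ⇒ d_i = +527 mm.
1/f = 1/d_o + 1/d_i = 1/(123) + 1/(527) = 0.01003, so f = 99.7 mm.
Since f is positive, the mirror is concave.

f = 99.7 mm (concave)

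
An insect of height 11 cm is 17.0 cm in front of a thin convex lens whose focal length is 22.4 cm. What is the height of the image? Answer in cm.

45.6 cm

1/d_i = 1/f − 1/d_o = 1/(22.40) − 1/(17.0) = -0.01418, so d_i = -70.52 cm.
m = −d_i/d_o = +4.148.
|h_i| = |m|·h_o = 4.148 × 11 = 45.6 cm. The image is virtual, upright and enlarged, on the same side as the object.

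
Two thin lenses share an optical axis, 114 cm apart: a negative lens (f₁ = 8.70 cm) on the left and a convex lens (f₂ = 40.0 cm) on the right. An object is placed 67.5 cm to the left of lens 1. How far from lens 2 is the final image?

59.6 cm

Lens 1 is diverging, so f₁ = −8.70 cm.
Lens 1: 1/d_i1 = 1/f₁ − 1/d_o1 = 1/(-8.70) − 1/(67.5) = -0.1298, so d_i1 = -7.707 cm.
The intermediate image is 7.707 cm to the left of lens 1 (virtual), which is 114 − (-7.707) = 121.7 cm to the left of lens 2, so d_o2 = +121.7 cm.
Lens 2: 1/d_i2 = 1/f₂ − 1/d_o2 = 1/(40.0) − 1/(121.7) = 0.01678, so d_i2 = 59.6 cm.
The final image is real, 59.6 cm to the right of lens 2 (overall magnification ≈ -0.056).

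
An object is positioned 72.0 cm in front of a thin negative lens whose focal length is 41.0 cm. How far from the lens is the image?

For a negative lens, f = -41.0 cm.
Thin-lens equation: 1/v = 1/f − 1/u = 1/(-41.00) − 1/(72.0) = -0.02439 − 0.01389 = -0.03828, so v = -26.1 cm.
The image is virtual, upright and reduced, on the same side as the object.

26.1 cm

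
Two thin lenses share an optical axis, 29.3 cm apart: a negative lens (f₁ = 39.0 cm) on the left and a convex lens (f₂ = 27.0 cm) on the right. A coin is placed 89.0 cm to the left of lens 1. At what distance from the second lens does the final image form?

Lens 1 is diverging, so f₁ = −39.0 cm.
Lens 1: 1/d_i1 = 1/f₁ − 1/d_o1 = 1/(-39.0) − 1/(89.0) = -0.03688, so d_i1 = -27.12 cm.
The intermediate image is 27.12 cm to the left of lens 1 (virtual), which is 29.3 − (-27.12) = 56.42 cm to the left of lens 2, so d_o2 = +56.42 cm.
Lens 2: 1/d_i2 = 1/f₂ − 1/d_o2 = 1/(27.0) − 1/(56.42) = 0.01931, so d_i2 = 51.8 cm.
The final image is real, 51.8 cm to the right of lens 2 (overall magnification ≈ -0.28).

51.8 cm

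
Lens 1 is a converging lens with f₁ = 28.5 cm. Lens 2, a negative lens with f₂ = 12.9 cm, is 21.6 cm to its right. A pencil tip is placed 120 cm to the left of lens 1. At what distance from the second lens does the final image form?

70.7 cm

Lens 1: 1/d_i1 = 1/f₁ − 1/d_o1 = 1/(28.5) − 1/(120) = 0.02675, so d_i1 = 37.38 cm.
The intermediate image is 37.38 cm to the right of lens 1, which lies 15.78 cm to the right of lens 2 — a virtual object — so d_o2 = −15.78 cm.
Lens 2 is diverging, so f₂ = −12.9 cm.
Lens 2: 1/d_i2 = 1/f₂ − 1/d_o2 = 1/(-12.9) − 1/(-15.78) = -0.01415, so d_i2 = -70.7 cm.
The final image is virtual, 70.7 cm to the left of lens 2 (overall magnification ≈ 1.4).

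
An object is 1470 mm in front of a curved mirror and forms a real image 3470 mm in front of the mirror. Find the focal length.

Real image ⇒ d_i = +3470 mm.
1/f = 1/d_o + 1/d_i = 1/(1470) + 1/(3470) = 0.0009685, so f = 1030 mm.
Since f is positive, the curved mirror is concave.

f = 1030 mm (concave)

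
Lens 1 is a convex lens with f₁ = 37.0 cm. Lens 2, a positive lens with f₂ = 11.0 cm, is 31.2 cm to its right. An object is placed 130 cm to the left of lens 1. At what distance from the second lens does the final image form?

7.16 cm

Lens 1: 1/d_i1 = 1/f₁ − 1/d_o1 = 1/(37.0) − 1/(130) = 0.01933, so d_i1 = 51.72 cm.
The intermediate image is 51.72 cm to the right of lens 1, which lies 20.52 cm to the right of lens 2 — a virtual object — so d_o2 = −20.52 cm.
Lens 2: 1/d_i2 = 1/f₂ − 1/d_o2 = 1/(11.0) − 1/(-20.52) = 0.1396, so d_i2 = 7.16 cm.
The final image is real, 7.16 cm to the right of lens 2 (overall magnification ≈ -0.14).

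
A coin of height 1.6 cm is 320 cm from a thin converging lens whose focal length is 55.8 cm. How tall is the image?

0.338 cm

1/d_i = 1/f − 1/d_o = 1/(55.80) − 1/(320) = 0.01480, so d_i = 67.59 cm.
m = −d_i/d_o = -0.2112.
|h_i| = |m|·h_o = 0.2112 × 1.6 = 0.338 cm. The image is real, inverted and reduced, on the far side of the lens.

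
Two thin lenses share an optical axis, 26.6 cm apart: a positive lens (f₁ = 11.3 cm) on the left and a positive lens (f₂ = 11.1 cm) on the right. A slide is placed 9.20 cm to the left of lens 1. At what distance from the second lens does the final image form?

13.0 cm

Lens 1: 1/d_i1 = 1/f₁ − 1/d_o1 = 1/(11.3) − 1/(9.20) = -0.02020, so d_i1 = -49.50 cm.
The intermediate image is 49.50 cm to the left of lens 1 (virtual), which is 26.6 − (-49.50) = 76.10 cm to the left of lens 2, so d_o2 = +76.10 cm.
Lens 2: 1/d_i2 = 1/f₂ − 1/d_o2 = 1/(11.1) − 1/(76.10) = 0.07695, so d_i2 = 13.0 cm.
The final image is real, 13.0 cm to the right of lens 2 (overall magnification ≈ -0.92).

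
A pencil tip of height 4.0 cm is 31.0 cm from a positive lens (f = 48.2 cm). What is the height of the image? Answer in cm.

1/d_i = 1/f − 1/d_o = 1/(48.20) − 1/(31.0) = -0.01151, so d_i = -86.87 cm.
m = −d_i/d_o = +2.802.
|h_i| = |m|·h_o = 2.802 × 4.0 = 11.2 cm. The image is virtual, upright and enlarged, on the same side as the object.

11.2 cm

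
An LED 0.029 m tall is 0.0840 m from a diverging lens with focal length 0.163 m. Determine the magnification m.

For a diverging lens, f = -0.163 m.
1/d_i = 1/f − 1/d_o = 1/(-0.1630) − 1/(0.0840) = -18.04, so d_i = -0.05543 m.
m = −d_i/d_o = −(-0.05543)/(0.0840) = +0.660.
The image is virtual, upright and reduced, on the same side as the object.

m = +0.660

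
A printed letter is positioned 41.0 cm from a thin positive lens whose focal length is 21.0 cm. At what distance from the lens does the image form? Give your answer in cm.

Lens equation: 1/s_i = 1/f − 1/s_o = 1/(21.00) − 1/(41.0) = 0.04762 − 0.02439 = 0.02323, so s_i = 43.0 cm.
The image is real, inverted and enlarged, on the far side of the lens.

43.0 cm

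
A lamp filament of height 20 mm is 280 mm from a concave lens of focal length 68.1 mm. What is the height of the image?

3.91 mm

For a concave lens, f = -68.1 mm.
1/d_i = 1/f − 1/d_o = 1/(-68.10) − 1/(280) = -0.01826, so d_i = -54.78 mm.
m = −d_i/d_o = +0.1956.
|h_i| = |m|·h_o = 0.1956 × 20 = 3.91 mm. The image is virtual, upright and reduced, on the same side as the object.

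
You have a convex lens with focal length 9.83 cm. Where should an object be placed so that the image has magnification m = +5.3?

7.98 cm

m = −d_i/d_o ⇒ d_i = −m·d_o.
1/f = 1/d_o + 1/d_i = 1/d_o − 1/(m·d_o) = (1 − 1/m)/d_o, so d_o = f(1 − 1/m) = (9.830)(1 − 1/(+5.3)) = 7.98 cm.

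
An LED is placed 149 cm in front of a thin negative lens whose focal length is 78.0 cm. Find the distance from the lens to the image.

For a negative lens, f = -78.0 cm.
Thin-lens equation: 1/v = 1/f − 1/u = 1/(-78.00) − 1/(149) = -0.01282 − 0.006711 = -0.01953, so v = -51.2 cm.
The image is virtual, upright and reduced, on the same side as the object.

51.2 cm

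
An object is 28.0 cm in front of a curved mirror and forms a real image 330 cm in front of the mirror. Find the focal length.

Real image ⇒ d_i = +330 cm.
1/f = 1/d_o + 1/d_i = 1/(28.0) + 1/(330) = 0.03874, so f = 25.8 cm.
Since f is positive, the curved mirror is concave.

f = 25.8 cm (concave)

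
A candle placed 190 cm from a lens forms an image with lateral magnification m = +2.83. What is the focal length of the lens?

m = −d_i/d_o ⇒ d_i = −m·d_o = −(+2.83)·(190) = -537.7 cm.
1/f = 1/d_o + 1/d_i = 1/(190) + 1/(-537.7) = 0.003403, so f = 294 cm.
Since f is positive, the lens is converging.

f = 294 cm (converging)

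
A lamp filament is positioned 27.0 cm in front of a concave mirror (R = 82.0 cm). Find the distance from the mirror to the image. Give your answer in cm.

f = R/2 = 82.0/2 = 41.00 cm.
Mirror equation: 1/d_i = 1/f − 1/d_o = 1/(41.00) − 1/(27.0) = 0.02439 − 0.03704 = -0.01265, so d_i = -79.1 cm.
The image is virtual, upright and enlarged, behind the mirror.

79.1 cm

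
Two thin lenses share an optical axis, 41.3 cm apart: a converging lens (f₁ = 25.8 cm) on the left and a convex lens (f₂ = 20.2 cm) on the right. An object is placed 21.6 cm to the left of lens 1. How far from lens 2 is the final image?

22.9 cm

Lens 1: 1/d_i1 = 1/f₁ − 1/d_o1 = 1/(25.8) − 1/(21.6) = -0.007537, so d_i1 = -132.7 cm.
The intermediate image is 132.7 cm to the left of lens 1 (virtual), which is 41.3 − (-132.7) = 174.0 cm to the left of lens 2, so d_o2 = +174.0 cm.
Lens 2: 1/d_i2 = 1/f₂ − 1/d_o2 = 1/(20.2) − 1/(174.0) = 0.04376, so d_i2 = 22.9 cm.
The final image is real, 22.9 cm to the right of lens 2 (overall magnification ≈ -0.81).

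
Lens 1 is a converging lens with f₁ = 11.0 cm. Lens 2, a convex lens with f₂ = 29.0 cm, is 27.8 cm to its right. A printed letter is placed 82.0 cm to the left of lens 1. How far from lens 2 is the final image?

31.5 cm

Lens 1: 1/d_i1 = 1/f₁ − 1/d_o1 = 1/(11.0) − 1/(82.0) = 0.07871, so d_i1 = 12.70 cm.
The intermediate image is 12.70 cm to the right of lens 1, which is 27.8 − (12.70) = 15.10 cm to the left of lens 2, so d_o2 = +15.10 cm.
Lens 2: 1/d_i2 = 1/f₂ − 1/d_o2 = 1/(29.0) − 1/(15.10) = -0.03174, so d_i2 = -31.5 cm.
The final image is virtual, 31.5 cm to the left of lens 2 (overall magnification ≈ -0.32).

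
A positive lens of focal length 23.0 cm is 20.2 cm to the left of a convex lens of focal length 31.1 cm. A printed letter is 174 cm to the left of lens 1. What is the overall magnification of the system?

m = -0.127

Lens 1: 1/d_i1 = 1/(23.0) − 1/(174) = 0.03773, so d_i1 = 26.50 cm; m₁ = −d_i1/d_o1 = -0.1523.
d_o2 = 20.2 − (26.50) = -6.300 cm (virtual object).
Lens 2: 1/d_i2 = 1/(31.1) − 1/(-6.300) = 0.1909, so d_i2 = 5.239 cm; m₂ = −d_i2/d_o2 = +0.8316.
m = m₁·m₂ = (-0.1523)(+0.8316) = -0.127.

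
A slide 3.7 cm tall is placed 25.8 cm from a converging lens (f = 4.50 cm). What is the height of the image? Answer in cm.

0.782 cm

1/d_i = 1/f − 1/d_o = 1/(4.500) − 1/(25.8) = 0.1835, so d_i = 5.451 cm.
m = −d_i/d_o = -0.2113.
|h_i| = |m|·h_o = 0.2113 × 3.7 = 0.782 cm. The image is real, inverted and reduced, on the far side of the lens.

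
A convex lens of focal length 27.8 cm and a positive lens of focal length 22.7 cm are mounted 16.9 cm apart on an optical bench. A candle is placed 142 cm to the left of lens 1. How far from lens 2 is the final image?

9.94 cm

Lens 1: 1/d_i1 = 1/f₁ − 1/d_o1 = 1/(27.8) − 1/(142) = 0.02893, so d_i1 = 34.57 cm.
The intermediate image is 34.57 cm to the right of lens 1, which lies 17.67 cm to the right of lens 2 — a virtual object — so d_o2 = −17.67 cm.
Lens 2: 1/d_i2 = 1/f₂ − 1/d_o2 = 1/(22.7) − 1/(-17.67) = 0.1006, so d_i2 = 9.94 cm.
The final image is real, 9.94 cm to the right of lens 2 (overall magnification ≈ -0.14).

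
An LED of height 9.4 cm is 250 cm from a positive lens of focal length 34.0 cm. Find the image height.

1.48 cm

1/d_i = 1/f − 1/d_o = 1/(34.00) − 1/(250) = 0.02541, so d_i = 39.35 cm.
m = −d_i/d_o = -0.1574.
|h_i| = |m|·h_o = 0.1574 × 9.4 = 1.48 cm. The image is real, inverted and reduced, on the far side of the lens.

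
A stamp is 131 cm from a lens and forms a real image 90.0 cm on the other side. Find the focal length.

f = 53.3 cm (converging)

Real image ⇒ d_i = +90.0 cm.
1/f = 1/d_o + 1/d_i = 1/(131) + 1/(90.0) = 0.01874, so f = 53.3 cm.
Since f is positive, the lens is converging.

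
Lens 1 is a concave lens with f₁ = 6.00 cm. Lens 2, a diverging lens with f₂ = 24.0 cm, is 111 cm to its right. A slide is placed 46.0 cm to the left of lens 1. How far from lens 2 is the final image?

Lens 1 is diverging, so f₁ = −6.00 cm.
Lens 1: 1/d_i1 = 1/f₁ − 1/d_o1 = 1/(-6.00) − 1/(46.0) = -0.1884, so d_i1 = -5.308 cm.
The intermediate image is 5.308 cm to the left of lens 1 (virtual), which is 111 − (-5.308) = 116.3 cm to the left of lens 2, so d_o2 = +116.3 cm.
Lens 2 is diverging, so f₂ = −24.0 cm.
Lens 2: 1/d_i2 = 1/f₂ − 1/d_o2 = 1/(-24.0) − 1/(116.3) = -0.05027, so d_i2 = -19.9 cm.
The final image is virtual, 19.9 cm to the left of lens 2 (overall magnification ≈ 0.020).

19.9 cm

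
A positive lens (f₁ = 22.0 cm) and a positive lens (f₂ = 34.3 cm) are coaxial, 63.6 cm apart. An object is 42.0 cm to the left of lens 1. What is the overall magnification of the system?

Lens 1: 1/d_i1 = 1/(22.0) − 1/(42.0) = 0.02165, so d_i1 = 46.20 cm; m₁ = −d_i1/d_o1 = -1.100.
d_o2 = 63.6 − (46.20) = 17.40 cm.
Lens 2: 1/d_i2 = 1/(34.3) − 1/(17.40) = -0.02832, so d_i2 = -35.31 cm; m₂ = −d_i2/d_o2 = +2.030.
m = m₁·m₂ = (-1.100)(+2.030) = -2.23.

m = -2.23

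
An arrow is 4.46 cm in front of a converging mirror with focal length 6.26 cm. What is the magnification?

m = +3.48

1/d_i = 1/f − 1/d_o = 1/(6.260) − 1/(4.46) = -0.06447, so d_i = -15.51 cm.
m = −d_i/d_o = −(-15.51)/(4.46) = +3.48.
The image is virtual, upright and enlarged, behind the mirror.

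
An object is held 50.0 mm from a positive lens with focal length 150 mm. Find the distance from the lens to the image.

75.0 mm

Thin-lens equation: 1/d_i = 1/f − 1/d_o = 1/(150.0) − 1/(50.0) = 0.006667 − 0.02000 = -0.01333, so d_i = -75.0 mm.
The image is virtual, upright and enlarged, on the same side as the object.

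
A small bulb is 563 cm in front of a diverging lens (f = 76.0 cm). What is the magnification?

For a diverging lens, f = -76.0 cm.
1/d_i = 1/f − 1/d_o = 1/(-76.00) − 1/(563) = -0.01493, so d_i = -66.96 cm.
m = −d_i/d_o = −(-66.96)/(563) = +0.119.
The image is virtual, upright and reduced, on the same side as the object.

m = +0.119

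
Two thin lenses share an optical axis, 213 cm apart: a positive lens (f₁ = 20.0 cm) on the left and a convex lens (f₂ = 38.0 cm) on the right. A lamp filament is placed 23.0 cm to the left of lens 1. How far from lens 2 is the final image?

105 cm

Lens 1: 1/d_i1 = 1/f₁ − 1/d_o1 = 1/(20.0) − 1/(23.0) = 0.006522, so d_i1 = 153.3 cm.
The intermediate image is 153.3 cm to the right of lens 1, which is 213 − (153.3) = 59.70 cm to the left of lens 2, so d_o2 = +59.70 cm.
Lens 2: 1/d_i2 = 1/f₂ − 1/d_o2 = 1/(38.0) − 1/(59.70) = 0.009565, so d_i2 = 105 cm.
The final image is real, 105 cm to the right of lens 2 (overall magnification ≈ 12).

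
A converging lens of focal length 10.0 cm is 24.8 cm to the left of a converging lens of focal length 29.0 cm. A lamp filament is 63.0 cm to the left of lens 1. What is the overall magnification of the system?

Lens 1: 1/d_i1 = 1/(10.0) − 1/(63.0) = 0.08413, so d_i1 = 11.89 cm; m₁ = −d_i1/d_o1 = -0.1887.
d_o2 = 24.8 − (11.89) = 12.91 cm.
Lens 2: 1/d_i2 = 1/(29.0) − 1/(12.91) = -0.04298, so d_i2 = -23.27 cm; m₂ = −d_i2/d_o2 = +1.802.
m = m₁·m₂ = (-0.1887)(+1.802) = -0.340.

m = -0.340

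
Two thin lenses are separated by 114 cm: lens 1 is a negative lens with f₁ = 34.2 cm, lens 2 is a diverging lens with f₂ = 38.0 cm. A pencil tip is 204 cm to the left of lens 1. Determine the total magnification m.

m = +0.0301

f₁ = −34.2 cm (diverging).
Lens 1: 1/d_i1 = 1/(-34.2) − 1/(204) = -0.03414, so d_i1 = -29.29 cm; m₁ = −d_i1/d_o1 = +0.1436.
d_o2 = 114 − (-29.29) = 143.3 cm.
f₂ = −38.0 cm (diverging).
Lens 2: 1/d_i2 = 1/(-38.0) − 1/(143.3) = -0.03329, so d_i2 = -30.04 cm; m₂ = −d_i2/d_o2 = +0.2096.
m = m₁·m₂ = (+0.1436)(+0.2096) = +0.0301.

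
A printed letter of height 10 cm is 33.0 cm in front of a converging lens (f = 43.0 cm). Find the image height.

43.0 cm

1/d_i = 1/f − 1/d_o = 1/(43.00) − 1/(33.0) = -0.007047, so d_i = -141.9 cm.
m = −d_i/d_o = +4.300.
|h_i| = |m|·h_o = 4.300 × 10 = 43.0 cm. The image is virtual, upright and enlarged, on the same side as the object.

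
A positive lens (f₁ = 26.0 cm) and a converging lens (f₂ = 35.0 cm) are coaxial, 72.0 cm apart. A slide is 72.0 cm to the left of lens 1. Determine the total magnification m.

Lens 1: 1/d_i1 = 1/(26.0) − 1/(72.0) = 0.02457, so d_i1 = 40.70 cm; m₁ = −d_i1/d_o1 = -0.5653.
d_o2 = 72.0 − (40.70) = 31.30 cm.
Lens 2: 1/d_i2 = 1/(35.0) − 1/(31.30) = -0.003377, so d_i2 = -296.1 cm; m₂ = −d_i2/d_o2 = +9.459.
m = m₁·m₂ = (-0.5653)(+9.459) = -5.35.

m = -5.35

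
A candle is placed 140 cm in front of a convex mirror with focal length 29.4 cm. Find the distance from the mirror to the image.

24.3 cm

For a convex mirror, f = -29.4 cm.
Mirror equation: 1/v = 1/f − 1/u = 1/(-29.40) − 1/(140) = -0.03401 − 0.007143 = -0.04116, so v = -24.3 cm.
The image is virtual, upright and reduced, behind the mirror.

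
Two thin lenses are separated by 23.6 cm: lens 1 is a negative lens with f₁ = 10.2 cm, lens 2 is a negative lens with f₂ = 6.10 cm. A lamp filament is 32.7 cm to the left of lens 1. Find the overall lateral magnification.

f₁ = −10.2 cm (diverging).
Lens 1: 1/d_i1 = 1/(-10.2) − 1/(32.7) = -0.1286, so d_i1 = -7.775 cm; m₁ = −d_i1/d_o1 = +0.2378.
d_o2 = 23.6 − (-7.775) = 31.38 cm.
f₂ = −6.10 cm (diverging).
Lens 2: 1/d_i2 = 1/(-6.10) − 1/(31.38) = -0.1958, so d_i2 = -5.107 cm; m₂ = −d_i2/d_o2 = +0.1628.
m = m₁·m₂ = (+0.2378)(+0.1628) = +0.0387.

m = +0.0387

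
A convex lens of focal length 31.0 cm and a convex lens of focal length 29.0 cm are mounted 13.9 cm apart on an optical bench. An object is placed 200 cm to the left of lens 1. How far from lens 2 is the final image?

12.8 cm

Lens 1: 1/d_i1 = 1/f₁ − 1/d_o1 = 1/(31.0) − 1/(200) = 0.02726, so d_i1 = 36.69 cm.
The intermediate image is 36.69 cm to the right of lens 1, which lies 22.79 cm to the right of lens 2 — a virtual object — so d_o2 = −22.79 cm.
Lens 2: 1/d_i2 = 1/f₂ − 1/d_o2 = 1/(29.0) − 1/(-22.79) = 0.07836, so d_i2 = 12.8 cm.
The final image is real, 12.8 cm to the right of lens 2 (overall magnification ≈ -0.10).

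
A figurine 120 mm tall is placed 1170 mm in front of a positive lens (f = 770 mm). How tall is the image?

231 mm

1/d_i = 1/f − 1/d_o = 1/(770.0) − 1/(1170) = 0.0004440, so d_i = 2252 mm.
m = −d_i/d_o = -1.925.
|h_i| = |m|·h_o = 1.925 × 120 = 231 mm. The image is real, inverted and enlarged, on the far side of the lens.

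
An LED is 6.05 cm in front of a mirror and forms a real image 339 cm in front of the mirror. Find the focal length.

Real image ⇒ d_i = +339 cm.
1/f = 1/d_o + 1/d_i = 1/(6.05) + 1/(339) = 0.1682, so f = 5.94 cm.
Since f is positive, the mirror is concave.

f = 5.94 cm (concave)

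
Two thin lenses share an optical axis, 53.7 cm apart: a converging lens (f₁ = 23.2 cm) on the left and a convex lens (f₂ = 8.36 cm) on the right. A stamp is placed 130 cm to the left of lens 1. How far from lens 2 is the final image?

12.4 cm

Lens 1: 1/d_i1 = 1/f₁ − 1/d_o1 = 1/(23.2) − 1/(130) = 0.03541, so d_i1 = 28.24 cm.
The intermediate image is 28.24 cm to the right of lens 1, which is 53.7 − (28.24) = 25.46 cm to the left of lens 2, so d_o2 = +25.46 cm.
Lens 2: 1/d_i2 = 1/f₂ − 1/d_o2 = 1/(8.36) − 1/(25.46) = 0.08034, so d_i2 = 12.4 cm.
The final image is real, 12.4 cm to the right of lens 2 (overall magnification ≈ 0.11).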